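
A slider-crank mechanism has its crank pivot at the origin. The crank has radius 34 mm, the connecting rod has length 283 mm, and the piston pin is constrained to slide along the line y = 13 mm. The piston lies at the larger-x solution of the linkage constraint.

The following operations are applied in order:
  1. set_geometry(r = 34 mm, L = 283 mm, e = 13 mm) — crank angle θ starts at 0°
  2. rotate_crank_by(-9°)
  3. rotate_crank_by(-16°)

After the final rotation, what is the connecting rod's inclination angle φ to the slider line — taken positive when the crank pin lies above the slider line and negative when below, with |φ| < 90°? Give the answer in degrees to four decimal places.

set_geometry: r = 34 mm, L = 283 mm, e = 13 mm; θ ← 0°
rotate_crank_by(-9°): θ ← 0° -9° = -9°
rotate_crank_by(-16°): θ ← -9° -16° = -25°
crank pin P = (r cos θ, r sin θ) = (30.814465, -14.369021)
h = r sin θ − e = -14.369021 − 13 = -27.369021
sin φ = h / L = -27.369021 / 283 = -0.09671032
φ = arcsin(-0.09671032) = -5.549767°

-5.5498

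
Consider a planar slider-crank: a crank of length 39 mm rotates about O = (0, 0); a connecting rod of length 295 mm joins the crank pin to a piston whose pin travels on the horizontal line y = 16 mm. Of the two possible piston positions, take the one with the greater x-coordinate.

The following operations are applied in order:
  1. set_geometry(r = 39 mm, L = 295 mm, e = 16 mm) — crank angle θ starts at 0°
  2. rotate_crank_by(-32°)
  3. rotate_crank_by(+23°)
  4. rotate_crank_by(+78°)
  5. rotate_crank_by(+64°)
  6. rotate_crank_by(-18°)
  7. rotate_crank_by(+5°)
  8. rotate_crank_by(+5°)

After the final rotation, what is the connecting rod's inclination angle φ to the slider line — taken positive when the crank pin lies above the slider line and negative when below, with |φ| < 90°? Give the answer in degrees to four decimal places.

set_geometry: r = 39 mm, L = 295 mm, e = 16 mm; θ ← 0°
rotate_crank_by(-32°): θ ← 0° -32° = -32°
rotate_crank_by(+23°): θ ← -32° +23° = -9°
rotate_crank_by(+78°): θ ← -9° +78° = 69°
rotate_crank_by(+64°): θ ← 69° +64° = 133°
rotate_crank_by(-18°): θ ← 133° -18° = 115°
rotate_crank_by(+5°): θ ← 115° +5° = 120°
rotate_crank_by(+5°): θ ← 120° +5° = 125°
crank pin P = (r cos θ, r sin θ) = (-22.369481, 31.946930)
h = r sin θ − e = 31.946930 − 16 = 15.946930
sin φ = h / L = 15.946930 / 295 = 0.05405739
φ = arcsin(0.05405739) = 3.098771°

3.0988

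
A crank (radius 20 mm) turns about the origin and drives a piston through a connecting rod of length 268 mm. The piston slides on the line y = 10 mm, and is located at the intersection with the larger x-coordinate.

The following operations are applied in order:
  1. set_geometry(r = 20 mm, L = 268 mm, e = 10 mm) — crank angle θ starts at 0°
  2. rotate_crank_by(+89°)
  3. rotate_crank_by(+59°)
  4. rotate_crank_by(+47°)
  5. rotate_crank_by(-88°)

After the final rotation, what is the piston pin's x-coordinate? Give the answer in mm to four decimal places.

set_geometry: r = 20 mm, L = 268 mm, e = 10 mm; θ ← 0°
rotate_crank_by(+89°): θ ← 0° +89° = 89°
rotate_crank_by(+59°): θ ← 89° +59° = 148°
rotate_crank_by(+47°): θ ← 148° +47° = 195°
rotate_crank_by(-88°): θ ← 195° -88° = 107°
crank pin P = (r cos θ, r sin θ) = (-5.847434, 19.126095)
h = r sin θ − e = 19.126095 − 10 = 9.126095
x = r cos θ + √(L² − h²) = -5.847434 + √(71824.0 − 83.2856) = -5.847434 + 267.844571 = 261.997137

261.9971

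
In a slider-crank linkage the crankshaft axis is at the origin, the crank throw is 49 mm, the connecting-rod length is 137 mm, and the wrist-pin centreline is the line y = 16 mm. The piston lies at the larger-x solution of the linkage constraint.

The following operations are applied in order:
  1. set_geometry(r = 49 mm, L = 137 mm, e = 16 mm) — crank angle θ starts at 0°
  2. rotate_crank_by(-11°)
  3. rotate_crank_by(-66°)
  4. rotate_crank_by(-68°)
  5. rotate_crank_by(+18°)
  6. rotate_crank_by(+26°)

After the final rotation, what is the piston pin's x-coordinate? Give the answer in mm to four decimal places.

set_geometry: r = 49 mm, L = 137 mm, e = 16 mm; θ ← 0°
rotate_crank_by(-11°): θ ← 0° -11° = -11°
rotate_crank_by(-66°): θ ← -11° -66° = -77°
rotate_crank_by(-68°): θ ← -77° -68° = -145°
rotate_crank_by(+18°): θ ← -145° +18° = -127°
rotate_crank_by(+26°): θ ← -127° +26° = -101°
crank pin P = (r cos θ, r sin θ) = (-9.349641, -48.099732)
h = r sin θ − e = -48.099732 − 16 = -64.099732
x = r cos θ + √(L² − h²) = -9.349641 + √(18769.0 − 4108.7756) = -9.349641 + 121.079413 = 111.729773

111.7298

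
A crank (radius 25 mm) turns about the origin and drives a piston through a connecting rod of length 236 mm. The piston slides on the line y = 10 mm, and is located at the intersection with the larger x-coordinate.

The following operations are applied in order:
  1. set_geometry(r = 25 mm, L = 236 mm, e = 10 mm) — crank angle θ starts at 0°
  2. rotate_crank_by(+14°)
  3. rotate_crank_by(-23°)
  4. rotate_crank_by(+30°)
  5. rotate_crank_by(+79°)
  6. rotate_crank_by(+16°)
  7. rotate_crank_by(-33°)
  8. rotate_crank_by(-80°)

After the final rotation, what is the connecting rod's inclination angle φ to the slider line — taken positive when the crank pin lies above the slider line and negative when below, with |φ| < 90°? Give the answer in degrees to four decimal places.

set_geometry: r = 25 mm, L = 236 mm, e = 10 mm; θ ← 0°
rotate_crank_by(+14°): θ ← 0° +14° = 14°
rotate_crank_by(-23°): θ ← 14° -23° = -9°
rotate_crank_by(+30°): θ ← -9° +30° = 21°
rotate_crank_by(+79°): θ ← 21° +79° = 100°
rotate_crank_by(+16°): θ ← 100° +16° = 116°
rotate_crank_by(-33°): θ ← 116° -33° = 83°
rotate_crank_by(-80°): θ ← 83° -80° = 3°
crank pin P = (r cos θ, r sin θ) = (24.965738, 1.308399)
h = r sin θ − e = 1.308399 − 10 = -8.691601
sin φ = h / L = -8.691601 / 236 = -0.03682882
φ = arcsin(-0.03682882) = -2.110613°

-2.1106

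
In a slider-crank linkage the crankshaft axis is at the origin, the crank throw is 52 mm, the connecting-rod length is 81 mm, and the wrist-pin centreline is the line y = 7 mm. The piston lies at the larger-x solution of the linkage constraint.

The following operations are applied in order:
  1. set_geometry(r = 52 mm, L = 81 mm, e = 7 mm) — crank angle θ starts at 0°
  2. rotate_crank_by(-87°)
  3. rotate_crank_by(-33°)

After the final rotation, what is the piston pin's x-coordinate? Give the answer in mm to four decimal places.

36.0768

set_geometry: r = 52 mm, L = 81 mm, e = 7 mm; θ ← 0°
rotate_crank_by(-87°): θ ← 0° -87° = -87°
rotate_crank_by(-33°): θ ← -87° -33° = -120°
crank pin P = (r cos θ, r sin θ) = (-26.000000, -45.033321)
h = r sin θ − e = -45.033321 − 7 = -52.033321
x = r cos θ + √(L² − h²) = -26.000000 + √(6561.0 − 2707.4665) = -26.000000 + 62.076836 = 36.076836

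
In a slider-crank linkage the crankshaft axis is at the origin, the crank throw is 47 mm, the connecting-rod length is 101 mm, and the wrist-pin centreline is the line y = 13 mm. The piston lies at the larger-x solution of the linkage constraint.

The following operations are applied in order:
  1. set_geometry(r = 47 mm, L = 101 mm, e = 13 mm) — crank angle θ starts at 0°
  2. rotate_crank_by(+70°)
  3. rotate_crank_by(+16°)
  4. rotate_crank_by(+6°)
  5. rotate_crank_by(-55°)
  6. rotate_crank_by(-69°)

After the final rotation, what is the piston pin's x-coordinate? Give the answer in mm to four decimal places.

set_geometry: r = 47 mm, L = 101 mm, e = 13 mm; θ ← 0°
rotate_crank_by(+70°): θ ← 0° +70° = 70°
rotate_crank_by(+16°): θ ← 70° +16° = 86°
rotate_crank_by(+6°): θ ← 86° +6° = 92°
rotate_crank_by(-55°): θ ← 92° -55° = 37°
rotate_crank_by(-69°): θ ← 37° -69° = -32°
crank pin P = (r cos θ, r sin θ) = (39.858261, -24.906205)
h = r sin θ − e = -24.906205 − 13 = -37.906205
x = r cos θ + √(L² − h²) = 39.858261 + √(10201.0 − 1436.8804) = 39.858261 + 93.616877 = 133.475137

133.4751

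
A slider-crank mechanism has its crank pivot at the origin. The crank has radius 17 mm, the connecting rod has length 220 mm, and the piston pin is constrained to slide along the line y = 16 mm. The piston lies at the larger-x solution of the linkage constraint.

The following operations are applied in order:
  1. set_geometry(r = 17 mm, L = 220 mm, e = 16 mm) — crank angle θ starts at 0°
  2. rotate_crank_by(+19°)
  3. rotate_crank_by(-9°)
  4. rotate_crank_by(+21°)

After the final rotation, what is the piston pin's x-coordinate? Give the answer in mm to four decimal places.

set_geometry: r = 17 mm, L = 220 mm, e = 16 mm; θ ← 0°
rotate_crank_by(+19°): θ ← 0° +19° = 19°
rotate_crank_by(-9°): θ ← 19° -9° = 10°
rotate_crank_by(+21°): θ ← 10° +21° = 31°
crank pin P = (r cos θ, r sin θ) = (14.571844, 8.755647)
h = r sin θ − e = 8.755647 − 16 = -7.244353
x = r cos θ + √(L² − h²) = 14.571844 + √(48400.0 − 52.4806) = 14.571844 + 219.880693 = 234.452538

234.4525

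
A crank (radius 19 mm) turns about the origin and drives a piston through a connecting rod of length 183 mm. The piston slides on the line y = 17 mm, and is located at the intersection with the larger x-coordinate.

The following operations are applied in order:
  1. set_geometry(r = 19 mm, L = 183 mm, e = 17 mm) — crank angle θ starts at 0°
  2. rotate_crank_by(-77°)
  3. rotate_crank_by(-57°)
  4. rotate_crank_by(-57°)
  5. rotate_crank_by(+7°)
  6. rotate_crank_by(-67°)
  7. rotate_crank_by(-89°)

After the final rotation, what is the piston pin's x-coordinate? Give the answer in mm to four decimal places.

200.5526

set_geometry: r = 19 mm, L = 183 mm, e = 17 mm; θ ← 0°
rotate_crank_by(-77°): θ ← 0° -77° = -77°
rotate_crank_by(-57°): θ ← -77° -57° = -134°
rotate_crank_by(-57°): θ ← -134° -57° = -191°
rotate_crank_by(+7°): θ ← -191° +7° = -184°
rotate_crank_by(-67°): θ ← -184° -67° = -251°
rotate_crank_by(-89°): θ ← -251° -89° = -340°
crank pin P = (r cos θ, r sin θ) = (17.854160, 6.498383)
h = r sin θ − e = 6.498383 − 17 = -10.501617
x = r cos θ + √(L² − h²) = 17.854160 + √(33489.0 − 110.2840) = 17.854160 + 182.698429 = 200.552589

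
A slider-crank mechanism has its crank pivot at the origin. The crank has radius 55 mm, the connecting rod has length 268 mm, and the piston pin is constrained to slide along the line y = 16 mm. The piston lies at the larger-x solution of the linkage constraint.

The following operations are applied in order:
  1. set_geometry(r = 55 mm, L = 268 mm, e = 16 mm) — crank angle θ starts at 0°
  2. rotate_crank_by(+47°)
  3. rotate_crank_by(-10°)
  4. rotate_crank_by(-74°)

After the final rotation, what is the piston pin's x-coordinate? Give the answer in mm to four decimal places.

set_geometry: r = 55 mm, L = 268 mm, e = 16 mm; θ ← 0°
rotate_crank_by(+47°): θ ← 0° +47° = 47°
rotate_crank_by(-10°): θ ← 47° -10° = 37°
rotate_crank_by(-74°): θ ← 37° -74° = -37°
crank pin P = (r cos θ, r sin θ) = (43.924953, -33.099826)
h = r sin θ − e = -33.099826 − 16 = -49.099826
x = r cos θ + √(L² − h²) = 43.924953 + √(71824.0 − 2410.7929) = 43.924953 + 263.463863 = 307.388816

307.3888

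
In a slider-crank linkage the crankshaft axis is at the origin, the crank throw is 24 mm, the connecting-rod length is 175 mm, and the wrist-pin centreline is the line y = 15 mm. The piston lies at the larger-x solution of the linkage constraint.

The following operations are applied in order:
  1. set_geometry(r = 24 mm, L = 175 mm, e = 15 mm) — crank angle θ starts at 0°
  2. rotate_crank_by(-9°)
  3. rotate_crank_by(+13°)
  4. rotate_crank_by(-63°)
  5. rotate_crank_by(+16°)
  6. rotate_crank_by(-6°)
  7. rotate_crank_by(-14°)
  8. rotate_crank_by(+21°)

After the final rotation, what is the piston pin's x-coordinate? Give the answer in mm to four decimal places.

190.0572

set_geometry: r = 24 mm, L = 175 mm, e = 15 mm; θ ← 0°
rotate_crank_by(-9°): θ ← 0° -9° = -9°
rotate_crank_by(+13°): θ ← -9° +13° = 4°
rotate_crank_by(-63°): θ ← 4° -63° = -59°
rotate_crank_by(+16°): θ ← -59° +16° = -43°
rotate_crank_by(-6°): θ ← -43° -6° = -49°
rotate_crank_by(-14°): θ ← -49° -14° = -63°
rotate_crank_by(+21°): θ ← -63° +21° = -42°
crank pin P = (r cos θ, r sin θ) = (17.835476, -16.059135)
h = r sin θ − e = -16.059135 − 15 = -31.059135
x = r cos θ + √(L² − h²) = 17.835476 + √(30625.0 − 964.6698) = 17.835476 + 172.221747 = 190.057223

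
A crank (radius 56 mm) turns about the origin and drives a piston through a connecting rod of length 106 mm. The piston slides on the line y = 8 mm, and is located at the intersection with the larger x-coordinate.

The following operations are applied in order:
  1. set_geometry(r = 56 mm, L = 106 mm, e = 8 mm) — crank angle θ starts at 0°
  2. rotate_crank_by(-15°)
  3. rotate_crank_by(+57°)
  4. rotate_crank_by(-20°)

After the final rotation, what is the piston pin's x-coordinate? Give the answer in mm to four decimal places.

set_geometry: r = 56 mm, L = 106 mm, e = 8 mm; θ ← 0°
rotate_crank_by(-15°): θ ← 0° -15° = -15°
rotate_crank_by(+57°): θ ← -15° +57° = 42°
rotate_crank_by(-20°): θ ← 42° -20° = 22°
crank pin P = (r cos θ, r sin θ) = (51.922296, 20.977969)
h = r sin θ − e = 20.977969 − 8 = 12.977969
x = r cos θ + √(L² − h²) = 51.922296 + √(11236.0 − 168.4277) = 51.922296 + 105.202530 = 157.124826

157.1248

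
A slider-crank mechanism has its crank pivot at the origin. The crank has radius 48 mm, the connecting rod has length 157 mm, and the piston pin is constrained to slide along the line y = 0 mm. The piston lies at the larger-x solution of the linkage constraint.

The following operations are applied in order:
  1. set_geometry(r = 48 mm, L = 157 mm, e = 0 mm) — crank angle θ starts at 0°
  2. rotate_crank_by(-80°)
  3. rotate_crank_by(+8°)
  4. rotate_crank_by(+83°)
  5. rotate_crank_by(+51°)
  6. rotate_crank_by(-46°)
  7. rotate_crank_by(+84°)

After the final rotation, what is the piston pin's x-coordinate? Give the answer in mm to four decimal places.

set_geometry: r = 48 mm, L = 157 mm, e = 0 mm; θ ← 0°
rotate_crank_by(-80°): θ ← 0° -80° = -80°
rotate_crank_by(+8°): θ ← -80° +8° = -72°
rotate_crank_by(+83°): θ ← -72° +83° = 11°
rotate_crank_by(+51°): θ ← 11° +51° = 62°
rotate_crank_by(-46°): θ ← 62° -46° = 16°
rotate_crank_by(+84°): θ ← 16° +84° = 100°
crank pin P = (r cos θ, r sin θ) = (-8.335113, 47.270772)
h = r sin θ − e = 47.270772 − 0 = 47.270772
x = r cos θ + √(L² − h²) = -8.335113 + √(24649.0 − 2234.5259) = -8.335113 + 149.714642 = 141.379530

141.3795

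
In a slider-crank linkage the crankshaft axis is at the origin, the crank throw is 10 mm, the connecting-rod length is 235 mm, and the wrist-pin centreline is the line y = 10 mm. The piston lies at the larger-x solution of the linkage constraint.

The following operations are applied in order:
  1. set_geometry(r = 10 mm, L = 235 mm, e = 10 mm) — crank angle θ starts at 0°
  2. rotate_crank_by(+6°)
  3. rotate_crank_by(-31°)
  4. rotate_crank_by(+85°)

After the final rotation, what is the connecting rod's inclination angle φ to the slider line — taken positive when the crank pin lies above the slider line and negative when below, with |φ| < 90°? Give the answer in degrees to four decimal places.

-0.3266

set_geometry: r = 10 mm, L = 235 mm, e = 10 mm; θ ← 0°
rotate_crank_by(+6°): θ ← 0° +6° = 6°
rotate_crank_by(-31°): θ ← 6° -31° = -25°
rotate_crank_by(+85°): θ ← -25° +85° = 60°
crank pin P = (r cos θ, r sin θ) = (5.000000, 8.660254)
h = r sin θ − e = 8.660254 − 10 = -1.339746
sin φ = h / L = -1.339746 / 235 = -0.00570105
φ = arcsin(-0.00570105) = -0.326648°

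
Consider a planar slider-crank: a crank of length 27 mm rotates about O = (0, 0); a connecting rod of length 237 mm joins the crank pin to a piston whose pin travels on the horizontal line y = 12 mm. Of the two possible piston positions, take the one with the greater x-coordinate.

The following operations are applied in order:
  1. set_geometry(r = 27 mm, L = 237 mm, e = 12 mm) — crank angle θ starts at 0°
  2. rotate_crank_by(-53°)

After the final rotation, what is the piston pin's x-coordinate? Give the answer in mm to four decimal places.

set_geometry: r = 27 mm, L = 237 mm, e = 12 mm; θ ← 0°
rotate_crank_by(-53°): θ ← 0° -53° = -53°
crank pin P = (r cos θ, r sin θ) = (16.249006, -21.563159)
h = r sin θ − e = -21.563159 − 12 = -33.563159
x = r cos θ + √(L² − h²) = 16.249006 + √(56169.0 − 1126.4856) = 16.249006 + 234.611411 = 250.860417

250.8604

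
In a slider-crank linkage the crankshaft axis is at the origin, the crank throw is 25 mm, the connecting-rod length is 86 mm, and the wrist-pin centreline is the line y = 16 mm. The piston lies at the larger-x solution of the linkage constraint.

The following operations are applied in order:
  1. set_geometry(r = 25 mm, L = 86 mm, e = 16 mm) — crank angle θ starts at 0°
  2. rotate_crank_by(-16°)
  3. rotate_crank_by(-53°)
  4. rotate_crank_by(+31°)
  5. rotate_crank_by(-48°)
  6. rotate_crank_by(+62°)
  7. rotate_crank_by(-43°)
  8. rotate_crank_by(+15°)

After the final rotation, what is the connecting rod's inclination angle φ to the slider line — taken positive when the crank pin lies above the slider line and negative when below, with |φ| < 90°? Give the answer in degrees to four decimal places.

set_geometry: r = 25 mm, L = 86 mm, e = 16 mm; θ ← 0°
rotate_crank_by(-16°): θ ← 0° -16° = -16°
rotate_crank_by(-53°): θ ← -16° -53° = -69°
rotate_crank_by(+31°): θ ← -69° +31° = -38°
rotate_crank_by(-48°): θ ← -38° -48° = -86°
rotate_crank_by(+62°): θ ← -86° +62° = -24°
rotate_crank_by(-43°): θ ← -24° -43° = -67°
rotate_crank_by(+15°): θ ← -67° +15° = -52°
crank pin P = (r cos θ, r sin θ) = (15.391537, -19.700269)
h = r sin θ − e = -19.700269 − 16 = -35.700269
sin φ = h / L = -35.700269 / 86 = -0.41511941
φ = arcsin(-0.41511941) = -24.526836°

-24.5268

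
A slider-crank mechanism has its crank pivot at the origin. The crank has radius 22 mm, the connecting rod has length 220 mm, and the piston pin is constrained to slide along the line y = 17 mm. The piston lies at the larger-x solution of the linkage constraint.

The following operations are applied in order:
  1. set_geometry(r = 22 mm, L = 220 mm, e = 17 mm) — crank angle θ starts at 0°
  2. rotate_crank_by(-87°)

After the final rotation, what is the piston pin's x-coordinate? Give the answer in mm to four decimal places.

set_geometry: r = 22 mm, L = 220 mm, e = 17 mm; θ ← 0°
rotate_crank_by(-87°): θ ← 0° -87° = -87°
crank pin P = (r cos θ, r sin θ) = (1.151391, -21.969850)
h = r sin θ − e = -21.969850 − 17 = -38.969850
x = r cos θ + √(L² − h²) = 1.151391 + √(48400.0 − 1518.6492) = 1.151391 + 216.521017 = 217.672408

217.6724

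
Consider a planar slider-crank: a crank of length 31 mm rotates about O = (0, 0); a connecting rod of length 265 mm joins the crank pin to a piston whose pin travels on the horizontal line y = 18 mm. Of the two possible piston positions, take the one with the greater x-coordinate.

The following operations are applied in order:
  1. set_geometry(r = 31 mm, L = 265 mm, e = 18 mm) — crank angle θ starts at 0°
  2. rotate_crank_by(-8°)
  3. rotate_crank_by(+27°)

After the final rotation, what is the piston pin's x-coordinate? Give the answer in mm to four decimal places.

set_geometry: r = 31 mm, L = 265 mm, e = 18 mm; θ ← 0°
rotate_crank_by(-8°): θ ← 0° -8° = -8°
rotate_crank_by(+27°): θ ← -8° +27° = 19°
crank pin P = (r cos θ, r sin θ) = (29.311076, 10.092613)
h = r sin θ − e = 10.092613 − 18 = -7.907387
x = r cos θ + √(L² − h²) = 29.311076 + √(70225.0 − 62.5268) = 29.311076 + 264.881999 = 294.193075

294.1931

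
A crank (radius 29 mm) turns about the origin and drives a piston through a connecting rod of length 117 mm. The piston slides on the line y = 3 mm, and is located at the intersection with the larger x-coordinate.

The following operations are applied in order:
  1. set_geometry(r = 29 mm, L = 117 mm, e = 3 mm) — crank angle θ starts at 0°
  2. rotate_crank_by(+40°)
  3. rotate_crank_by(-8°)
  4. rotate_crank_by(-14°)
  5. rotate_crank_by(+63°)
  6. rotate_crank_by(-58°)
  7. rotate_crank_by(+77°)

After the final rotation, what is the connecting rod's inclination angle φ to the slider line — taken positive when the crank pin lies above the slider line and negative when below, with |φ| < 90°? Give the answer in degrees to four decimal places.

12.6184

set_geometry: r = 29 mm, L = 117 mm, e = 3 mm; θ ← 0°
rotate_crank_by(+40°): θ ← 0° +40° = 40°
rotate_crank_by(-8°): θ ← 40° -8° = 32°
rotate_crank_by(-14°): θ ← 32° -14° = 18°
rotate_crank_by(+63°): θ ← 18° +63° = 81°
rotate_crank_by(-58°): θ ← 81° -58° = 23°
rotate_crank_by(+77°): θ ← 23° +77° = 100°
crank pin P = (r cos θ, r sin θ) = (-5.035797, 28.559425)
h = r sin θ − e = 28.559425 − 3 = 25.559425
sin φ = h / L = 25.559425 / 117 = 0.21845662
φ = arcsin(0.21845662) = 12.618399°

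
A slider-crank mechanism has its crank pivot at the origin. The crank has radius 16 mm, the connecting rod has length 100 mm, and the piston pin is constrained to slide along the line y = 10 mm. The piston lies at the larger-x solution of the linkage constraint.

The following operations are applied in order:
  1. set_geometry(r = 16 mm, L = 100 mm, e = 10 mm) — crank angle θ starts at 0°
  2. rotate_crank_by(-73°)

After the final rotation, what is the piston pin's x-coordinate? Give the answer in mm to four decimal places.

set_geometry: r = 16 mm, L = 100 mm, e = 10 mm; θ ← 0°
rotate_crank_by(-73°): θ ← 0° -73° = -73°
crank pin P = (r cos θ, r sin θ) = (4.677947, -15.300876)
h = r sin θ − e = -15.300876 − 10 = -25.300876
x = r cos θ + √(L² − h²) = 4.677947 + √(10000.0 − 640.1343) = 4.677947 + 96.746399 = 101.424346

101.4243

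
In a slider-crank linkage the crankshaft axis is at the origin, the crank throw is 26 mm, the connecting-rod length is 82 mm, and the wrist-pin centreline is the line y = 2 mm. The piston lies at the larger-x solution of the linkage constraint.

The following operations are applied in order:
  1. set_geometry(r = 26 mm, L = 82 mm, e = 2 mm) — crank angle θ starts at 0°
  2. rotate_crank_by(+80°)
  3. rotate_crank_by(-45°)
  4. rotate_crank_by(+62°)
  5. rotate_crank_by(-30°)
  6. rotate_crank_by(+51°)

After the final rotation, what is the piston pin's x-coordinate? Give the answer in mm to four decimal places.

set_geometry: r = 26 mm, L = 82 mm, e = 2 mm; θ ← 0°
rotate_crank_by(+80°): θ ← 0° +80° = 80°
rotate_crank_by(-45°): θ ← 80° -45° = 35°
rotate_crank_by(+62°): θ ← 35° +62° = 97°
rotate_crank_by(-30°): θ ← 97° -30° = 67°
rotate_crank_by(+51°): θ ← 67° +51° = 118°
crank pin P = (r cos θ, r sin θ) = (-12.206261, 22.956637)
h = r sin θ − e = 22.956637 − 2 = 20.956637
x = r cos θ + √(L² − h²) = -12.206261 + √(6724.0 − 439.1807) = -12.206261 + 79.276853 = 67.070592

67.0706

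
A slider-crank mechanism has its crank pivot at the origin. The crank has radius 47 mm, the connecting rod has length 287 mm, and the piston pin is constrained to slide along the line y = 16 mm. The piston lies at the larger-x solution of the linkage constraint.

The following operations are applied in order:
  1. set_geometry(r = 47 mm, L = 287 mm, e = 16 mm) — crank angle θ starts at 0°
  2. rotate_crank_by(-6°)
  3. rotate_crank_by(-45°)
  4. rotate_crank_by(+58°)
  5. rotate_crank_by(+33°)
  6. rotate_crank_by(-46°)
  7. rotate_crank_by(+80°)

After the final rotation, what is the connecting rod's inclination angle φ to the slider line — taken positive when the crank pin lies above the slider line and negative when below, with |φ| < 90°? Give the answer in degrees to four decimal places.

set_geometry: r = 47 mm, L = 287 mm, e = 16 mm; θ ← 0°
rotate_crank_by(-6°): θ ← 0° -6° = -6°
rotate_crank_by(-45°): θ ← -6° -45° = -51°
rotate_crank_by(+58°): θ ← -51° +58° = 7°
rotate_crank_by(+33°): θ ← 7° +33° = 40°
rotate_crank_by(-46°): θ ← 40° -46° = -6°
rotate_crank_by(+80°): θ ← -6° +80° = 74°
crank pin P = (r cos θ, r sin θ) = (12.954956, 45.179300)
h = r sin θ − e = 45.179300 − 16 = 29.179300
sin φ = h / L = 29.179300 / 287 = 0.10167003
φ = arcsin(0.10167003) = 5.835347°

5.8353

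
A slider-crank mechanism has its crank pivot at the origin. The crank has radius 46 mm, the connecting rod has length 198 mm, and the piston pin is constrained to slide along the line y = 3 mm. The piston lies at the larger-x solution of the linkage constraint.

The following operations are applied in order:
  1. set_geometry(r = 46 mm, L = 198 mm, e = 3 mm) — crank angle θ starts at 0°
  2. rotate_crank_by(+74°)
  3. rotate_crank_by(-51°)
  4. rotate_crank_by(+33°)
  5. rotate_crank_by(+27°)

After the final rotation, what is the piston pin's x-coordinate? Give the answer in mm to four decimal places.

set_geometry: r = 46 mm, L = 198 mm, e = 3 mm; θ ← 0°
rotate_crank_by(+74°): θ ← 0° +74° = 74°
rotate_crank_by(-51°): θ ← 74° -51° = 23°
rotate_crank_by(+33°): θ ← 23° +33° = 56°
rotate_crank_by(+27°): θ ← 56° +27° = 83°
crank pin P = (r cos θ, r sin θ) = (5.605990, 45.657123)
h = r sin θ − e = 45.657123 − 3 = 42.657123
x = r cos θ + √(L² − h²) = 5.605990 + √(39204.0 − 1819.6301) = 5.605990 + 193.350381 = 198.956371

198.9564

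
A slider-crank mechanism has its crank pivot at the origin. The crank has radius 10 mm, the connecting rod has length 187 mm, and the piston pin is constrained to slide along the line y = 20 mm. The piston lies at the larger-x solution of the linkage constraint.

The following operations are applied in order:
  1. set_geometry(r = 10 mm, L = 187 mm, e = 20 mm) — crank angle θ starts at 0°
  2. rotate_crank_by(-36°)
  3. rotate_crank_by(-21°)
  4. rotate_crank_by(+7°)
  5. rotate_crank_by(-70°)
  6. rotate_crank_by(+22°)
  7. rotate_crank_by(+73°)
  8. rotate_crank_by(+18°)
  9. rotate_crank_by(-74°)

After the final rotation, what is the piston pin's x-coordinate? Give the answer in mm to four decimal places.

186.1622

set_geometry: r = 10 mm, L = 187 mm, e = 20 mm; θ ← 0°
rotate_crank_by(-36°): θ ← 0° -36° = -36°
rotate_crank_by(-21°): θ ← -36° -21° = -57°
rotate_crank_by(+7°): θ ← -57° +7° = -50°
rotate_crank_by(-70°): θ ← -50° -70° = -120°
rotate_crank_by(+22°): θ ← -120° +22° = -98°
rotate_crank_by(+73°): θ ← -98° +73° = -25°
rotate_crank_by(+18°): θ ← -25° +18° = -7°
rotate_crank_by(-74°): θ ← -7° -74° = -81°
crank pin P = (r cos θ, r sin θ) = (1.564345, -9.876883)
h = r sin θ − e = -9.876883 − 20 = -29.876883
x = r cos θ + √(L² − h²) = 1.564345 + √(34969.0 − 892.6282) = 1.564345 + 184.597865 = 186.162210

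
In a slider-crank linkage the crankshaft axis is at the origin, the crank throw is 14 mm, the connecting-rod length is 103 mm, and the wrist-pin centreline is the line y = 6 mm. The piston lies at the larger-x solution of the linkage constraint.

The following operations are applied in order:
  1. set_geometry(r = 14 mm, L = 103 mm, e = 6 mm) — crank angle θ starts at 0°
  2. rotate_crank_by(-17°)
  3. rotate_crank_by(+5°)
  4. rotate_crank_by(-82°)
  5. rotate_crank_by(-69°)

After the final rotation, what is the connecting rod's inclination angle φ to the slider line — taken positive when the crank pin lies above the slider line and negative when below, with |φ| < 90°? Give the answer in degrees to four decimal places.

set_geometry: r = 14 mm, L = 103 mm, e = 6 mm; θ ← 0°
rotate_crank_by(-17°): θ ← 0° -17° = -17°
rotate_crank_by(+5°): θ ← -17° +5° = -12°
rotate_crank_by(-82°): θ ← -12° -82° = -94°
rotate_crank_by(-69°): θ ← -94° -69° = -163°
crank pin P = (r cos θ, r sin θ) = (-13.388267, -4.093204)
h = r sin θ − e = -4.093204 − 6 = -10.093204
sin φ = h / L = -10.093204 / 103 = -0.09799227
φ = arcsin(-0.09799227) = -5.623568°

-5.6236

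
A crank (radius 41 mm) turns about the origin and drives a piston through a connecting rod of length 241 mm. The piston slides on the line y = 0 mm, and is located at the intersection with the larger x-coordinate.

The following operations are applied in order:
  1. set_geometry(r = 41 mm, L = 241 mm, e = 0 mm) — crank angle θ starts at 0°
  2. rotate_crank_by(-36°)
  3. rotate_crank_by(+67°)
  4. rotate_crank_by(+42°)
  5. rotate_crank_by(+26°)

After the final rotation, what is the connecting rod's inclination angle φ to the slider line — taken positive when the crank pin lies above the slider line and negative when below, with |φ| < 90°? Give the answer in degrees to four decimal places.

set_geometry: r = 41 mm, L = 241 mm, e = 0 mm; θ ← 0°
rotate_crank_by(-36°): θ ← 0° -36° = -36°
rotate_crank_by(+67°): θ ← -36° +67° = 31°
rotate_crank_by(+42°): θ ← 31° +42° = 73°
rotate_crank_by(+26°): θ ← 73° +26° = 99°
crank pin P = (r cos θ, r sin θ) = (-6.413813, 40.495222)
h = r sin θ − e = 40.495222 − 0 = 40.495222
sin φ = h / L = 40.495222 / 241 = 0.16802997
φ = arcsin(0.16802997) = 9.673297°

9.6733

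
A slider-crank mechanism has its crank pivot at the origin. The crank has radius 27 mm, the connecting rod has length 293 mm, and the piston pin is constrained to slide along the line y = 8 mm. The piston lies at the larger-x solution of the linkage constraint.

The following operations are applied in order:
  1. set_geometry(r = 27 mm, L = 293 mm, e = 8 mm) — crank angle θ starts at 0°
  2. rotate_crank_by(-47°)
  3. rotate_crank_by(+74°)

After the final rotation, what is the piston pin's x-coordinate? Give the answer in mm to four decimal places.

set_geometry: r = 27 mm, L = 293 mm, e = 8 mm; θ ← 0°
rotate_crank_by(-47°): θ ← 0° -47° = -47°
rotate_crank_by(+74°): θ ← -47° +74° = 27°
crank pin P = (r cos θ, r sin θ) = (24.057176, 12.257743)
h = r sin θ − e = 12.257743 − 8 = 4.257743
x = r cos θ + √(L² − h²) = 24.057176 + √(85849.0 − 18.1284) = 24.057176 + 292.969063 = 317.026239

317.0262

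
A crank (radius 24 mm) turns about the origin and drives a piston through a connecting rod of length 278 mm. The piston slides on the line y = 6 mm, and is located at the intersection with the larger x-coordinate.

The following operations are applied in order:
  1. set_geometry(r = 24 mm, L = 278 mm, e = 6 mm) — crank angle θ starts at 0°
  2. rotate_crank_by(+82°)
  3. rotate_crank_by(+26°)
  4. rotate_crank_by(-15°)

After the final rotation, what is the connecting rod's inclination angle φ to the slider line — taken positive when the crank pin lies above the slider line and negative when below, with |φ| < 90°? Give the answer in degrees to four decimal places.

set_geometry: r = 24 mm, L = 278 mm, e = 6 mm; θ ← 0°
rotate_crank_by(+82°): θ ← 0° +82° = 82°
rotate_crank_by(+26°): θ ← 82° +26° = 108°
rotate_crank_by(-15°): θ ← 108° -15° = 93°
crank pin P = (r cos θ, r sin θ) = (-1.256063, 23.967109)
h = r sin θ − e = 23.967109 − 6 = 17.967109
sin φ = h / L = 17.967109 / 278 = 0.06462989
φ = arcsin(0.06462989) = 3.705603°

3.7056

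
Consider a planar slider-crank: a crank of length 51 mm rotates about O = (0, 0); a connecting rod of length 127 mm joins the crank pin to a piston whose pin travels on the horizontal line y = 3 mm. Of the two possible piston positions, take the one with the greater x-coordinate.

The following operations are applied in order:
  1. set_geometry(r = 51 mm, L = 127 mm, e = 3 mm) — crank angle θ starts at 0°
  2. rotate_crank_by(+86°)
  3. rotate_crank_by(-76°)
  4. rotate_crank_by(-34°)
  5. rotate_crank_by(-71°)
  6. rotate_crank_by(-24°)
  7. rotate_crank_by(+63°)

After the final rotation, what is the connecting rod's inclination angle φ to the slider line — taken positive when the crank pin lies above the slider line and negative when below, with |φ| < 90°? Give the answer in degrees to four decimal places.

set_geometry: r = 51 mm, L = 127 mm, e = 3 mm; θ ← 0°
rotate_crank_by(+86°): θ ← 0° +86° = 86°
rotate_crank_by(-76°): θ ← 86° -76° = 10°
rotate_crank_by(-34°): θ ← 10° -34° = -24°
rotate_crank_by(-71°): θ ← -24° -71° = -95°
rotate_crank_by(-24°): θ ← -95° -24° = -119°
rotate_crank_by(+63°): θ ← -119° +63° = -56°
crank pin P = (r cos θ, r sin θ) = (28.518838, -42.280916)
h = r sin θ − e = -42.280916 − 3 = -45.280916
sin φ = h / L = -45.280916 / 127 = -0.35654265
φ = arcsin(-0.35654265) = -20.888019°

-20.8880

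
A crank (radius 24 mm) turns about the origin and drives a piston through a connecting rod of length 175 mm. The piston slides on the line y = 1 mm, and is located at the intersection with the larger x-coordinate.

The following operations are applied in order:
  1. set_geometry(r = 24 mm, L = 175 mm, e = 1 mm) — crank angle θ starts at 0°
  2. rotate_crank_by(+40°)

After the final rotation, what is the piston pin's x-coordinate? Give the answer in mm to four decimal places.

set_geometry: r = 24 mm, L = 175 mm, e = 1 mm; θ ← 0°
rotate_crank_by(+40°): θ ← 0° +40° = 40°
crank pin P = (r cos θ, r sin θ) = (18.385067, 15.426903)
h = r sin θ − e = 15.426903 − 1 = 14.426903
x = r cos θ + √(L² − h²) = 18.385067 + √(30625.0 − 208.1355) = 18.385067 + 174.404313 = 192.789380

192.7894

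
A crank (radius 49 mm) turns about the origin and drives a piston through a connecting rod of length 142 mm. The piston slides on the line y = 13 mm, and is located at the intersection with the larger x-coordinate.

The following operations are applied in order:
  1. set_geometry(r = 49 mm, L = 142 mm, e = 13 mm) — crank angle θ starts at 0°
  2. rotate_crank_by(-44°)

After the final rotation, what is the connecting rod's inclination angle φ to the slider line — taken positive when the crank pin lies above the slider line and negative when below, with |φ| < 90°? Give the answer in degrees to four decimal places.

set_geometry: r = 49 mm, L = 142 mm, e = 13 mm; θ ← 0°
rotate_crank_by(-44°): θ ← 0° -44° = -44°
crank pin P = (r cos θ, r sin θ) = (35.247650, -34.038260)
h = r sin θ − e = -34.038260 − 13 = -47.038260
sin φ = h / L = -47.038260 / 142 = -0.33125535
φ = arcsin(-0.33125535) = -19.344988°

-19.3450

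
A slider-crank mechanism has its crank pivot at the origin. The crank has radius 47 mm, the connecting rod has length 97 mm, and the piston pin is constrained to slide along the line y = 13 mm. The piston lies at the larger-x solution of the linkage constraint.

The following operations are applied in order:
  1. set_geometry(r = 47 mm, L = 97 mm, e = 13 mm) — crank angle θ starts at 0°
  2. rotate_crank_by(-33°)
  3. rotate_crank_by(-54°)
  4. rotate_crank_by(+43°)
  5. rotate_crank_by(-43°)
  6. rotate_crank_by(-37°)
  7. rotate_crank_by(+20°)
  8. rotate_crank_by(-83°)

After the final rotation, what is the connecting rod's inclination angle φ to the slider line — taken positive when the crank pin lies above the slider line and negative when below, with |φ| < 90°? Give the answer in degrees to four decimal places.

set_geometry: r = 47 mm, L = 97 mm, e = 13 mm; θ ← 0°
rotate_crank_by(-33°): θ ← 0° -33° = -33°
rotate_crank_by(-54°): θ ← -33° -54° = -87°
rotate_crank_by(+43°): θ ← -87° +43° = -44°
rotate_crank_by(-43°): θ ← -44° -43° = -87°
rotate_crank_by(-37°): θ ← -87° -37° = -124°
rotate_crank_by(+20°): θ ← -124° +20° = -104°
rotate_crank_by(-83°): θ ← -104° -83° = -187°
crank pin P = (r cos θ, r sin θ) = (-46.649669, 5.727859)
h = r sin θ − e = 5.727859 − 13 = -7.272141
sin φ = h / L = -7.272141 / 97 = -0.07497052
φ = arcsin(-0.07497052) = -4.299529°

-4.2995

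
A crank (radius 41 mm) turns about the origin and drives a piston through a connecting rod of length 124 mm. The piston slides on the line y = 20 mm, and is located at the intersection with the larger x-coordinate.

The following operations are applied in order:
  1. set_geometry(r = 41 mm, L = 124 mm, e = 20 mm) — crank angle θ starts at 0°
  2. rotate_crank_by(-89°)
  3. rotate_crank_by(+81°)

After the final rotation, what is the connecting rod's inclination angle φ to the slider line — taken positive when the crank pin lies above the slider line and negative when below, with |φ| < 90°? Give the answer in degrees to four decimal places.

-11.9646

set_geometry: r = 41 mm, L = 124 mm, e = 20 mm; θ ← 0°
rotate_crank_by(-89°): θ ← 0° -89° = -89°
rotate_crank_by(+81°): θ ← -89° +81° = -8°
crank pin P = (r cos θ, r sin θ) = (40.600991, -5.706097)
h = r sin θ − e = -5.706097 − 20 = -25.706097
sin φ = h / L = -25.706097 / 124 = -0.20730723
φ = arcsin(-0.20730723) = -11.964596°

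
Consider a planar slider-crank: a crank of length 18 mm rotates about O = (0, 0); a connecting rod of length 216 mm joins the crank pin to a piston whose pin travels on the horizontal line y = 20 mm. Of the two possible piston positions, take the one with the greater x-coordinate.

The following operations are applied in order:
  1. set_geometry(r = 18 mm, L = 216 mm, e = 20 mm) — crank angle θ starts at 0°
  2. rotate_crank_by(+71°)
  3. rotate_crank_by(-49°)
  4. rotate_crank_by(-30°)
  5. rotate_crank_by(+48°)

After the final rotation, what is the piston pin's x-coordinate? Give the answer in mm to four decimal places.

229.6242

set_geometry: r = 18 mm, L = 216 mm, e = 20 mm; θ ← 0°
rotate_crank_by(+71°): θ ← 0° +71° = 71°
rotate_crank_by(-49°): θ ← 71° -49° = 22°
rotate_crank_by(-30°): θ ← 22° -30° = -8°
rotate_crank_by(+48°): θ ← -8° +48° = 40°
crank pin P = (r cos θ, r sin θ) = (13.788800, 11.570177)
h = r sin θ − e = 11.570177 − 20 = -8.429823
x = r cos θ + √(L² − h²) = 13.788800 + √(46656.0 − 71.0619) = 13.788800 + 215.835442 = 229.624242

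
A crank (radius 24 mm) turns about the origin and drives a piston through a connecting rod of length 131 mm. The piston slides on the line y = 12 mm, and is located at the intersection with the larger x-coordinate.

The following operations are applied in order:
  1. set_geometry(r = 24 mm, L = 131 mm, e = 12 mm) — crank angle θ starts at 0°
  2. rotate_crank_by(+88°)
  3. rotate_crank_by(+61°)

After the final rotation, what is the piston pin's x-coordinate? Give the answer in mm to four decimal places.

110.4275

set_geometry: r = 24 mm, L = 131 mm, e = 12 mm; θ ← 0°
rotate_crank_by(+88°): θ ← 0° +88° = 88°
rotate_crank_by(+61°): θ ← 88° +61° = 149°
crank pin P = (r cos θ, r sin θ) = (-20.572015, 12.360914)
h = r sin θ − e = 12.360914 − 12 = 0.360914
x = r cos θ + √(L² − h²) = -20.572015 + √(17161.0 − 0.1303) = -20.572015 + 130.999503 = 110.427488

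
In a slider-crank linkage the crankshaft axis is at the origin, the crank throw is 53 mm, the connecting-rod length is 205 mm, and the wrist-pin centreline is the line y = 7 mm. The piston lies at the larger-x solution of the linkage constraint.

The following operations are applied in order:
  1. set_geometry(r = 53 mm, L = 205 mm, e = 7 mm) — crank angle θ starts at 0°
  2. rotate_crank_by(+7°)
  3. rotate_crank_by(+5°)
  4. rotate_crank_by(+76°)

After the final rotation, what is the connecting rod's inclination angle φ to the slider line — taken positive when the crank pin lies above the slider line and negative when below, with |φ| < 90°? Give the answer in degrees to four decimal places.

set_geometry: r = 53 mm, L = 205 mm, e = 7 mm; θ ← 0°
rotate_crank_by(+7°): θ ← 0° +7° = 7°
rotate_crank_by(+5°): θ ← 7° +5° = 12°
rotate_crank_by(+76°): θ ← 12° +76° = 88°
crank pin P = (r cos θ, r sin θ) = (1.849673, 52.967714)
h = r sin θ − e = 52.967714 − 7 = 45.967714
sin φ = h / L = 45.967714 / 205 = 0.22423275
φ = arcsin(0.22423275) = 12.957765°

12.9578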